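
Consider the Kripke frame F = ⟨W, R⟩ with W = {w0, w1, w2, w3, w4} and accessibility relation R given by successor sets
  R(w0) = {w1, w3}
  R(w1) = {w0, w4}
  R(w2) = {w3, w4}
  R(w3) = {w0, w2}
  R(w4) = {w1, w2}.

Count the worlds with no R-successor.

R is serial; there are no such worlds.

0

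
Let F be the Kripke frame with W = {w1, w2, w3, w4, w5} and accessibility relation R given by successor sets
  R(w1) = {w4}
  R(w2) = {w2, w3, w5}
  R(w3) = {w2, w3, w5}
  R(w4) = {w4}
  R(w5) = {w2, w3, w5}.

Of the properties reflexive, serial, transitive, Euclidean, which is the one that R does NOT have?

Reflexive: no — w1 is not related to itself.
Serial: yes — every world has a successor (e.g. w1 R w4).
Transitive: yes — every two-step R-path is closed by a direct edge.
Euclidean: yes — any two successors of a common world are R-related.
Only reflexive fails.

reflexive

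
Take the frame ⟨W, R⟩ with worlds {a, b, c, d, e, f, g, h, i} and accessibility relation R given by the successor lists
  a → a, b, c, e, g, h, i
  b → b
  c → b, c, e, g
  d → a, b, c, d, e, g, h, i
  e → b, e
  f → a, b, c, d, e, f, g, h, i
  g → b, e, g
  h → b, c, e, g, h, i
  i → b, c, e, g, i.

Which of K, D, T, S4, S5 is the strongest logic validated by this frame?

Serial (axiom D): yes — every world has a successor (e.g. a R a).
Reflexive (axiom T): yes — every world is R-related to itself.
Transitive (axiom 4): yes — every two-step R-path is closed by a direct edge.
Euclidean (axiom 5): no — a R b and a R c, but not b R c.
So F validates K, D, T, S4; S5 would additionally require R to be Euclidean. The strongest is S4.

S4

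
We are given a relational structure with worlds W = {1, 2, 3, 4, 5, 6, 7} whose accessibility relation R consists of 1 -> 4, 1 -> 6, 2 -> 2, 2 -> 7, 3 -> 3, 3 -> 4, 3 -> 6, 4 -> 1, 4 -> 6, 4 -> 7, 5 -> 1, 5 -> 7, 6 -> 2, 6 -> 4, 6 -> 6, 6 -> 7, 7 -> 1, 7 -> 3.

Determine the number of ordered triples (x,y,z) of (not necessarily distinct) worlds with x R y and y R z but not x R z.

Enumerating: (1,4,1), (1,4,7), (1,6,2), (1,6,7), (2,7,1), (2,7,3), (3,4,1), (3,4,7), (3,6,2), (3,6,7), (4,1,4), (4,6,2), … and 12 more.
Total: 24.

24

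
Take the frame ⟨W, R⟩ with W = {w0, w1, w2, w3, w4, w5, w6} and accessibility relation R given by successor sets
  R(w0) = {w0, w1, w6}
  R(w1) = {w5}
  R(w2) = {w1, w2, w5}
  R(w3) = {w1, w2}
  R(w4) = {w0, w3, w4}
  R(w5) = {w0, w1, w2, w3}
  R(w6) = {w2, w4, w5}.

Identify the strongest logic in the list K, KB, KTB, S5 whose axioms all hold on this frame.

K

Symmetric (axiom B): no — w0 R w1 but not w1 R w0.
Reflexive (axiom T): no — w1 is not related to itself.
Euclidean (axiom 5): no — w0 R w1 and w0 R w6, but not w1 R w6.
So F validates K; KB would additionally require R to be symmetric. The strongest is K.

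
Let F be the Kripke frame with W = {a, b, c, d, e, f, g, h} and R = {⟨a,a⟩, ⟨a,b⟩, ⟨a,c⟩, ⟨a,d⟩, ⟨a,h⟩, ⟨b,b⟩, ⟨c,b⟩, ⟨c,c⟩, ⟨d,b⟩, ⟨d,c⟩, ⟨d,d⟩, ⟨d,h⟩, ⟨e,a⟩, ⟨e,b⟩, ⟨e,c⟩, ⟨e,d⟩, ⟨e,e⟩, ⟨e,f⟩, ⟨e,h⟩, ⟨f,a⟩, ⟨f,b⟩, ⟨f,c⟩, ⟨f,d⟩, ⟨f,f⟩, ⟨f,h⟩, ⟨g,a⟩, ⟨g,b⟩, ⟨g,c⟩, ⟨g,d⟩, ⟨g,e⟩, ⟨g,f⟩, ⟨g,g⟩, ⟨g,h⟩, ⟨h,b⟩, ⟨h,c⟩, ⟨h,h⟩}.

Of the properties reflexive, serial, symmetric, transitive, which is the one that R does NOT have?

Reflexive: yes — every world is R-related to itself.
Serial: yes — every world has a successor (e.g. a R a).
Symmetric: no — a R b but not b R a.
Transitive: yes — every two-step R-path is closed by a direct edge.
Only symmetric fails.

symmetric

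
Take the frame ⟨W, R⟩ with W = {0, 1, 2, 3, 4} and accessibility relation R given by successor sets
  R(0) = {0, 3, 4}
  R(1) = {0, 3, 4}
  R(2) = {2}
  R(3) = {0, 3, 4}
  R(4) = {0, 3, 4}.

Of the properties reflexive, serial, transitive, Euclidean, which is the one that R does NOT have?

reflexive

Reflexive: no — 1 is not related to itself.
Serial: yes — every world has a successor (e.g. 0 R 0).
Transitive: yes — every two-step R-path is closed by a direct edge.
Euclidean: yes — any two successors of a common world are R-related.
Only reflexive fails.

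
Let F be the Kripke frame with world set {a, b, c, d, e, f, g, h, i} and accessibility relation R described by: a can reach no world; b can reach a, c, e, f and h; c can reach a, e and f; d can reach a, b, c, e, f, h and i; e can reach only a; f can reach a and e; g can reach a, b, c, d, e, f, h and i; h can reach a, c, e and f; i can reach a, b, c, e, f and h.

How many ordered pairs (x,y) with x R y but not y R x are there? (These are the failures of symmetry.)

Enumerating: (b,a), (b,c), (b,e), (b,f), (b,h), (c,a), (c,e), (c,f), (d,a), (d,b), (d,c), (d,e), … and 24 more.
Total: 36.

36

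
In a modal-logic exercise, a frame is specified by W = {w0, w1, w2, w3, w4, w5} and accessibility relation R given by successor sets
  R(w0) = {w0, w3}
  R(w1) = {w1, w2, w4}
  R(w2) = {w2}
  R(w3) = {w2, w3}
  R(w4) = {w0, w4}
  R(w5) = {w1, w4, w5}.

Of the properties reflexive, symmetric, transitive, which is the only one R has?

reflexive

Reflexive: yes — every world is R-related to itself.
Symmetric: no — w0 R w3 but not w3 R w0.
Transitive: no — w0 R w3 and w3 R w2, but not w0 R w2.
Only reflexive holds.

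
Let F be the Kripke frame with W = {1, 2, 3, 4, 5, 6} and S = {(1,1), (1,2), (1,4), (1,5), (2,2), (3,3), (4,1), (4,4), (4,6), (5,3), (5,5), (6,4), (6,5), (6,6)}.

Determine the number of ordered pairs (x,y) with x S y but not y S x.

Enumerating: (1,2), (1,5), (5,3), (6,5).

4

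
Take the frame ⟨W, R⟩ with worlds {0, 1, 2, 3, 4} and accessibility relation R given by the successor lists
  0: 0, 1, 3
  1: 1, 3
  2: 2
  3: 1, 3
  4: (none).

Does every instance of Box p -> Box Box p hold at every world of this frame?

Yes

Axiom 4 corresponds to the accessibility relation being transitive.
Transitive: yes — every two-step R-path is closed by a direct edge.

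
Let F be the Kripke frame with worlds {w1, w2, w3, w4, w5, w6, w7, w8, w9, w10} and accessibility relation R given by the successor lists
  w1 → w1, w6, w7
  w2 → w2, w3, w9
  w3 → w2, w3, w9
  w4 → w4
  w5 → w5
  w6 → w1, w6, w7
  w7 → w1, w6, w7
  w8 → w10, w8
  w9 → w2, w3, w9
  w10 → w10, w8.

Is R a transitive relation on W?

Yes

Transitive: yes — every two-step R-path is closed by a direct edge.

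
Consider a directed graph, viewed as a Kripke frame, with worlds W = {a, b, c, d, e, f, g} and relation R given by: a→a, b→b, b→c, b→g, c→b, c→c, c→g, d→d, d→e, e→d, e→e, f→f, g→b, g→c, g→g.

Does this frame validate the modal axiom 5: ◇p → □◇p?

Yes

By correspondence theory, 5 is valid on a frame iff R is Euclidean.
Euclidean: yes — any two successors of a common world are R-related.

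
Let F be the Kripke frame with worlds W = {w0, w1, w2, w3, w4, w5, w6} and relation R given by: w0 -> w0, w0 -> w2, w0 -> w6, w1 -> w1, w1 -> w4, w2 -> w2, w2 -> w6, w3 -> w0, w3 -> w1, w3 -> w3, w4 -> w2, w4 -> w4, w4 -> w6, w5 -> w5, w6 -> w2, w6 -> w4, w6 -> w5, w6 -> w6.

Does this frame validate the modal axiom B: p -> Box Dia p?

Axiom B corresponds to the accessibility relation being symmetric.
Symmetric: no — w0 R w2 but not w2 R w0.

No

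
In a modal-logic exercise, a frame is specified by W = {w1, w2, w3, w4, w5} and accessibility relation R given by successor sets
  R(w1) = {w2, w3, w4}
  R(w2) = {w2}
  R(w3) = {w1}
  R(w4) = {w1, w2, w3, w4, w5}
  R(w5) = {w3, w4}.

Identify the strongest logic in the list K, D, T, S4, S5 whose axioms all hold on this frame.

D

Serial (axiom D): yes — every world has a successor (e.g. w1 R w2).
Reflexive (axiom T): no — w1 is not related to itself.
Transitive (axiom 4): no — w1 R w4 and w4 R w5, but not w1 R w5.
Euclidean (axiom 5): no — w1 R w2 and w1 R w3, but not w2 R w3.
So F validates K, D; T would additionally require R to be reflexive. The strongest is D.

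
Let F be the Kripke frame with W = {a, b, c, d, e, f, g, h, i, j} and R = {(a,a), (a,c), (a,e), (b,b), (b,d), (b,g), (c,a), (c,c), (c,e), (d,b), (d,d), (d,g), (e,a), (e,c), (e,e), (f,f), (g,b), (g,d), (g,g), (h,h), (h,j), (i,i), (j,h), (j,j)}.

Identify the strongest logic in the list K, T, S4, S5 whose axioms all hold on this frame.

Reflexive (axiom T): yes — every world is R-related to itself.
Transitive (axiom 4): yes — every two-step R-path is closed by a direct edge.
Euclidean (axiom 5): yes — any two successors of a common world are R-related.
So F validates K, T, S4, S5. The strongest is S5.

S5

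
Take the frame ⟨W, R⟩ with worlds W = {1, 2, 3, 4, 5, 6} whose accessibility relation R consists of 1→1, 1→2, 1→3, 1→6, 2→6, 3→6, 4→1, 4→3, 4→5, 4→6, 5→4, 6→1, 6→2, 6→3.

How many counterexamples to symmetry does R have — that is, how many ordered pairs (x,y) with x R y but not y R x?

Enumerating: (1,2), (1,3), (4,1), (4,3), (4,6).

5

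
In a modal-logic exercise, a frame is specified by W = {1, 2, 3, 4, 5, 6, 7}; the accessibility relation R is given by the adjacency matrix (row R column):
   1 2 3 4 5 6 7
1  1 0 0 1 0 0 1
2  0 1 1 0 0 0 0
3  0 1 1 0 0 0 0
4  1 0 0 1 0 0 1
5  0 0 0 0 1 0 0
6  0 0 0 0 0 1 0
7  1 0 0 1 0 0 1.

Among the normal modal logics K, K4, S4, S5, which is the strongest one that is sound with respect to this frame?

Transitive (axiom 4): yes — every two-step R-path is closed by a direct edge.
Reflexive (axiom T): yes — every world is R-related to itself.
Euclidean (axiom 5): yes — any two successors of a common world are R-related.
So F validates K, K4, S4, S5. The strongest is S5.

S5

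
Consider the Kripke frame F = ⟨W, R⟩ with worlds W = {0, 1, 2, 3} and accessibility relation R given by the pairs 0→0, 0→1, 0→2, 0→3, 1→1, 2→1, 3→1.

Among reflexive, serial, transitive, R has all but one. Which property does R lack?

Reflexive: no — 2 is not related to itself.
Serial: yes — every world has a successor (e.g. 0 R 0).
Transitive: yes — every two-step R-path is closed by a direct edge.
Only reflexive fails.

reflexive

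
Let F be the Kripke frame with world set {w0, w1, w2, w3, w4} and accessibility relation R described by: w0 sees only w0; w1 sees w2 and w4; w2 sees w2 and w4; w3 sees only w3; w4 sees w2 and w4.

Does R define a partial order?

No

Reflexive: no — w1 is not related to itself.
Transitive: yes — every two-step R-path is closed by a direct edge.
Antisymmetric: no — w2 R w4 and w4 R w2 with w2 ≠ w4.
So R is not a partial order.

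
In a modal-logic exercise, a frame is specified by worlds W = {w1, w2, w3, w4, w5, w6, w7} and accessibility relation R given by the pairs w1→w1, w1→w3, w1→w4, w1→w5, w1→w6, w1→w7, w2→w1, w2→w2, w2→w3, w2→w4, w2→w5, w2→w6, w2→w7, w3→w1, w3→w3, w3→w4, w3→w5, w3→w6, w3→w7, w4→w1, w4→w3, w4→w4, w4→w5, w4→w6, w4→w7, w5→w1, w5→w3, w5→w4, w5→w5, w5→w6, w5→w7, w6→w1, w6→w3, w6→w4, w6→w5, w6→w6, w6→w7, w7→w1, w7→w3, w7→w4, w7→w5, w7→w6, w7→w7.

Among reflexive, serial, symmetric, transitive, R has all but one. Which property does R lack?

symmetric

Reflexive: yes — every world is R-related to itself.
Serial: yes — every world has a successor (e.g. w1 R w1).
Symmetric: no — w2 R w1 but not w1 R w2.
Transitive: yes — every two-step R-path is closed by a direct edge.
Only symmetric fails.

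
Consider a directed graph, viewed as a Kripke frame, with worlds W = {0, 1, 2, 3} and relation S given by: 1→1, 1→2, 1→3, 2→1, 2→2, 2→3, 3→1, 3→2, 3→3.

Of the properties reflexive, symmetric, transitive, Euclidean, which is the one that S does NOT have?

Reflexive: no — 0 is not related to itself.
Symmetric: yes — every pair in S has its reverse in S.
Transitive: yes — every two-step S-path is closed by a direct edge.
Euclidean: yes — any two successors of a common world are S-related.
Only reflexive fails.

reflexive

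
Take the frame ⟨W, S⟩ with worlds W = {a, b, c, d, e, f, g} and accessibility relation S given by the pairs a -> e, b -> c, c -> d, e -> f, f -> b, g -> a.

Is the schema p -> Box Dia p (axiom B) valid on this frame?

No

By correspondence theory, B is valid on a frame iff S is symmetric.
Symmetric: no — a S e but not e S a.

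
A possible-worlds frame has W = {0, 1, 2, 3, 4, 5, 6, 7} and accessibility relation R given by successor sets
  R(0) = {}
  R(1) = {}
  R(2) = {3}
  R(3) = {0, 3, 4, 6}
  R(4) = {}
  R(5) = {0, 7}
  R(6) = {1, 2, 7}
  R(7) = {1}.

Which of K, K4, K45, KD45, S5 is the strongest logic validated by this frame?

Transitive (axiom 4): no — 2 R 3 and 3 R 0, but not 2 R 0.
Euclidean (axiom 5): no — 3 R 0 and 3 R 4, but not 0 R 4.
Serial (axiom D): no — 0 has no R-successor.
Reflexive (axiom T): no — 0 is not related to itself.
So F validates K; K4 would additionally require R to be transitive. The strongest is K.

K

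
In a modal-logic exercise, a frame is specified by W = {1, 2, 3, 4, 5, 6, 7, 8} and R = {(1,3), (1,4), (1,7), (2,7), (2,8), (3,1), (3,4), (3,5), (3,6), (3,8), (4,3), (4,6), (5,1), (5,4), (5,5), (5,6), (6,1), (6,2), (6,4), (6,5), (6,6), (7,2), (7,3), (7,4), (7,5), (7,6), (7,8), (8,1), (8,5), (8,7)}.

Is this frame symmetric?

No

Symmetric: no — 1 R 4 but not 4 R 1.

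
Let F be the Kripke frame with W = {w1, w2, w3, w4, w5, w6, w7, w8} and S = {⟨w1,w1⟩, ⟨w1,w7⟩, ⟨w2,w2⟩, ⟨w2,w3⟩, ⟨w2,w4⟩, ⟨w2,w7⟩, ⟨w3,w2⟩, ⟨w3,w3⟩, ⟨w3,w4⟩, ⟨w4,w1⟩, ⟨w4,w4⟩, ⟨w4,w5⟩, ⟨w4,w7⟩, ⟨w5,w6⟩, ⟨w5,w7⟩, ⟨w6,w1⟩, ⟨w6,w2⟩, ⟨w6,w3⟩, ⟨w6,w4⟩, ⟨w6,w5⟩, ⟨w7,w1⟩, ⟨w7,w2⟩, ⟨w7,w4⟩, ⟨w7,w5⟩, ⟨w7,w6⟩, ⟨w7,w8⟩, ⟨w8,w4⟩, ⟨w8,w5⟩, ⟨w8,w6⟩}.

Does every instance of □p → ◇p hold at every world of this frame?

The schema D characterises exactly the serial frames.
Serial: yes — every world has a successor (e.g. w1 S w1).

Yes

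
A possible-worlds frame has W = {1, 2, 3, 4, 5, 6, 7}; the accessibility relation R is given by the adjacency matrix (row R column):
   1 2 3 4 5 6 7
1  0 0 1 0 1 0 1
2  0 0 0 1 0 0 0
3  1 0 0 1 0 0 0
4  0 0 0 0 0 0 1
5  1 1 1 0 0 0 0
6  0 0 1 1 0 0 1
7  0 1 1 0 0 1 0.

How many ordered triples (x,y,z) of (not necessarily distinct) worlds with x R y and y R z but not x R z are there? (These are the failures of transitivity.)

Enumerating: (1,3,1), (1,3,4), (1,5,1), (1,5,2), (1,7,2), (1,7,6), (2,4,7), (3,1,3), (3,1,5), (3,1,7), (3,4,7), (4,7,2), … and 14 more.
Total: 26.

26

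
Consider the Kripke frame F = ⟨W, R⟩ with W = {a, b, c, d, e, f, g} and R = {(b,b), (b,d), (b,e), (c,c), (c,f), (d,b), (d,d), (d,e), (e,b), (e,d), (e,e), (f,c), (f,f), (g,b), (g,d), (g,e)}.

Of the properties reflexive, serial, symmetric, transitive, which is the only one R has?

transitive

Reflexive: no — a is not related to itself.
Serial: no — a has no R-successor.
Symmetric: no — g R b but not b R g.
Transitive: yes — every two-step R-path is closed by a direct edge.
Only transitive holds.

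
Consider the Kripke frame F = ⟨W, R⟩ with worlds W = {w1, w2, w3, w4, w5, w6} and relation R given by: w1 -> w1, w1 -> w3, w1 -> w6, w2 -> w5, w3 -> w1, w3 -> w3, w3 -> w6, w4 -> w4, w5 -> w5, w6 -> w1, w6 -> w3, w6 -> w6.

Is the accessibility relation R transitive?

Yes

Transitive: yes — every two-step R-path is closed by a direct edge.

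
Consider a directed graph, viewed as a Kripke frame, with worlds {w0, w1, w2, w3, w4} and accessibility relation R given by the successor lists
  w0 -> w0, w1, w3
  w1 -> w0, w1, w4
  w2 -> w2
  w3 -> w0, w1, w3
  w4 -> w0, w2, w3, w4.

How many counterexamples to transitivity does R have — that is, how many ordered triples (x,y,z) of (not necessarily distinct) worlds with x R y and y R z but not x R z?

7

Enumerating: (w0,w1,w4), (w1,w0,w3), (w1,w4,w2), (w1,w4,w3), (w3,w1,w4), (w4,w0,w1), (w4,w3,w1).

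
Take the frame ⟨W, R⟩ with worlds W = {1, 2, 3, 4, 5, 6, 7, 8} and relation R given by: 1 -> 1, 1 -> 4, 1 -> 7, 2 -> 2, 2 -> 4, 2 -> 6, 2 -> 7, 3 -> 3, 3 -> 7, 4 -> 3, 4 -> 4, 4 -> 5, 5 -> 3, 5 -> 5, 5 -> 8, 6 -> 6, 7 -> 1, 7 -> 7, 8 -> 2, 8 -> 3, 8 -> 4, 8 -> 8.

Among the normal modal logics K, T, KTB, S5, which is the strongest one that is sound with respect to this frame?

T

Reflexive (axiom T): yes — every world is R-related to itself.
Symmetric (axiom B): no — 1 R 4 but not 4 R 1.
Euclidean (axiom 5): no — 1 R 4 and 1 R 7, but not 4 R 7.
So F validates K, T; KTB would additionally require R to be symmetric. The strongest is T.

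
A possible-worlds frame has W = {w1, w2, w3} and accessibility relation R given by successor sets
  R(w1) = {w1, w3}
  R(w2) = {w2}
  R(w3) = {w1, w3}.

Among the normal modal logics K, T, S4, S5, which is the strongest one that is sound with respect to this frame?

S5

Reflexive (axiom T): yes — every world is R-related to itself.
Transitive (axiom 4): yes — every two-step R-path is closed by a direct edge.
Euclidean (axiom 5): yes — any two successors of a common world are R-related.
So F validates K, T, S4, S5. The strongest is S5.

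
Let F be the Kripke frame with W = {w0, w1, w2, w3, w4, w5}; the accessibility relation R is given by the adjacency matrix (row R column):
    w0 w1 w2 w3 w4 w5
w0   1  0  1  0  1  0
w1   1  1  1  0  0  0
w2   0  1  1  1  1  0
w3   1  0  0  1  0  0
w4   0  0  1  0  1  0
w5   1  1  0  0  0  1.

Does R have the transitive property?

No

Transitive: no — w0 R w2 and w2 R w1, but not w0 R w1.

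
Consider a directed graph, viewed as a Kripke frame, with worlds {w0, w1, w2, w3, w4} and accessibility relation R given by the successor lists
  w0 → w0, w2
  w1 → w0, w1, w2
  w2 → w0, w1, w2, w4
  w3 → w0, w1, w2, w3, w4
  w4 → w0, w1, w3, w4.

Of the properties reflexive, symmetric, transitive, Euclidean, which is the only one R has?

Reflexive: yes — every world is R-related to itself.
Symmetric: no — w1 R w0 but not w0 R w1.
Transitive: no — w0 R w2 and w2 R w1, but not w0 R w1.
Euclidean: no — w2 R w0 and w2 R w1, but not w0 R w1.
Only reflexive holds.

reflexive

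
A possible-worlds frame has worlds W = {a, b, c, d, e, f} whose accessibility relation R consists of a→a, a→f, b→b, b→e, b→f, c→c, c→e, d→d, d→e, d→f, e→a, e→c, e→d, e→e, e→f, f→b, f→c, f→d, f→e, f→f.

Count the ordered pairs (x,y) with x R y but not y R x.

Enumerating: (a,f), (b,e), (e,a), (f,c).

4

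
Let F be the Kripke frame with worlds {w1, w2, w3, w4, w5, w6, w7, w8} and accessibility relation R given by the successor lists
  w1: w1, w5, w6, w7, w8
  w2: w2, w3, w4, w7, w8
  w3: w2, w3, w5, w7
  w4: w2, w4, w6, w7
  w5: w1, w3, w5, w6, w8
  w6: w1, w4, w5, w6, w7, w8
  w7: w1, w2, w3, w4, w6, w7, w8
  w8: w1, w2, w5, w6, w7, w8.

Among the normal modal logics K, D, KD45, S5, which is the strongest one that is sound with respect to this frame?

D

Serial (axiom D): yes — every world has a successor (e.g. w1 R w1).
Transitive (axiom 4): no — w1 R w5 and w5 R w3, but not w1 R w3.
Euclidean (axiom 5): no — w1 R w5 and w1 R w7, but not w5 R w7.
Reflexive (axiom T): yes — every world is R-related to itself.
So F validates K, D; KD45 would additionally require R to be Euclidean and transitive. The strongest is D.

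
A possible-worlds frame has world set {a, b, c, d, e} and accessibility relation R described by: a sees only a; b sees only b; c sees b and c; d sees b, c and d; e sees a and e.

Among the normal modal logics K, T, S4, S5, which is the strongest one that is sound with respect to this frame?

Reflexive (axiom T): yes — every world is R-related to itself.
Transitive (axiom 4): yes — every two-step R-path is closed by a direct edge.
Euclidean (axiom 5): no — d R b and d R c, but not b R c.
So F validates K, T, S4; S5 would additionally require R to be Euclidean. The strongest is S4.

S4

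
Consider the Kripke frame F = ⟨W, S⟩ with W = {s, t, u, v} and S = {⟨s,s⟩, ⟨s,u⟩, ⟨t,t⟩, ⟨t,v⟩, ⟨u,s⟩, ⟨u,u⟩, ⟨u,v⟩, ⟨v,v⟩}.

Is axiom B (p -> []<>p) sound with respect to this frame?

No

By correspondence theory, B is valid on a frame iff S is symmetric.
Symmetric: no — t S v but not v S t.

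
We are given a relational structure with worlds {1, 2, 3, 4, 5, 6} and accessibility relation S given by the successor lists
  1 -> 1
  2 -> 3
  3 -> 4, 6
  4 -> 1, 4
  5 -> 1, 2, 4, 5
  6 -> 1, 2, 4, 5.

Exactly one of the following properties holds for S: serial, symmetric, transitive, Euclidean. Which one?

Serial: yes — every world has a successor (e.g. 1 S 1).
Symmetric: no — 2 S 3 but not 3 S 2.
Transitive: no — 2 S 3 and 3 S 4, but not 2 S 4.
Euclidean: no — 3 S 4 and 3 S 6, but not 4 S 6.
Only serial holds.

serial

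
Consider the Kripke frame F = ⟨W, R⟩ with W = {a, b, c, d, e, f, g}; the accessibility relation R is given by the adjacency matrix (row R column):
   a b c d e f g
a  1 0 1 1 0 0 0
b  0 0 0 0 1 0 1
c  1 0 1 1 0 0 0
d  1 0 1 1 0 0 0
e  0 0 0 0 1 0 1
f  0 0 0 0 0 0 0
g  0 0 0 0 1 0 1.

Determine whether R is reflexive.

No

Reflexive: no — b is not related to itself.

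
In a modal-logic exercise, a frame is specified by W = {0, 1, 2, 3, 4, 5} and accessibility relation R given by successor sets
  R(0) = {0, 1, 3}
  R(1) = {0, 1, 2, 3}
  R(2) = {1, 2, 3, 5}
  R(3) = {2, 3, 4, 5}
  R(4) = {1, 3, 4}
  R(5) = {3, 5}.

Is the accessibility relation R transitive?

Transitive: no — 0 R 1 and 1 R 2, but not 0 R 2.

No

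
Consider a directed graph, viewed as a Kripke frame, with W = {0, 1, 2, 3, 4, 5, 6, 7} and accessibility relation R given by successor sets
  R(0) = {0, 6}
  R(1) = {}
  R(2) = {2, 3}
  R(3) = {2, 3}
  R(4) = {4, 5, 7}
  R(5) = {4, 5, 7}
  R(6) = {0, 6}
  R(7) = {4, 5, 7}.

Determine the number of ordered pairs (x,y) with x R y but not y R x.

0

R is symmetric; there are no such tuples.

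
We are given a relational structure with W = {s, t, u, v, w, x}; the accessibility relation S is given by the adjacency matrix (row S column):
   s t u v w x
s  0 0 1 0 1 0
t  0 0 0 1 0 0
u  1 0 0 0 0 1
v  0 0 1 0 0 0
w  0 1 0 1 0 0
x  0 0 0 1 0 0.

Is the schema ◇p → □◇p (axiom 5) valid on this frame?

No

By correspondence theory, 5 is valid on a frame iff S is Euclidean.
Euclidean: no — s S u and s S w, but not u S w.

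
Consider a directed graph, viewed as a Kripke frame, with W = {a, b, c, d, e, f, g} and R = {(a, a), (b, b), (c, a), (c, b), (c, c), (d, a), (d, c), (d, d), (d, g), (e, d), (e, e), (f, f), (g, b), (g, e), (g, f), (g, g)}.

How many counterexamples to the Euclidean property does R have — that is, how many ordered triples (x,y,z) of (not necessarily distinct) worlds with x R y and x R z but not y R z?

Enumerating: (c,a,b), (c,a,c), (c,b,a), (c,b,c), (d,a,c), (d,a,d), (d,a,g), (d,c,d), (d,c,g), (d,g,a), (d,g,c), (d,g,d), … and 10 more.
Total: 22.

22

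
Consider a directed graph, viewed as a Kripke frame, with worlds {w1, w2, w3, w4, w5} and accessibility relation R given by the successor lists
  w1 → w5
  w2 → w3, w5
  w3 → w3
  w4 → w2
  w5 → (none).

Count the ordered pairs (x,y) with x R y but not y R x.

Enumerating: (w1,w5), (w2,w3), (w2,w5), (w4,w2).

4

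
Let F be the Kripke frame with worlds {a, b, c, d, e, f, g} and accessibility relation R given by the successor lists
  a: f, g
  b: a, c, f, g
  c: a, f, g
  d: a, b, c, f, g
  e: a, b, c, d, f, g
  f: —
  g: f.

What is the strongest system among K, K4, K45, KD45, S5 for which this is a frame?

K4

Transitive (axiom 4): yes — every two-step R-path is closed by a direct edge.
Euclidean (axiom 5): no — a R f and a R g, but not f R g.
Serial (axiom D): no — f has no R-successor.
Reflexive (axiom T): no — a is not related to itself.
So F validates K, K4; K45 would additionally require R to be Euclidean. The strongest is K4.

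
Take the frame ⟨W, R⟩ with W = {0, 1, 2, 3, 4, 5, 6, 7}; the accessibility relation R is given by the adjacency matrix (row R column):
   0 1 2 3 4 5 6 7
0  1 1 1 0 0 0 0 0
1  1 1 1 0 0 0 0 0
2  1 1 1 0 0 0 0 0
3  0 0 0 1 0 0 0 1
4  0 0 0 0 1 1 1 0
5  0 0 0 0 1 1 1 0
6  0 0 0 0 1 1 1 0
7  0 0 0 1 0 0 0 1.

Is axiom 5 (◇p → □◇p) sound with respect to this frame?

Yes

By correspondence theory, 5 is valid on a frame iff R is Euclidean.
Euclidean: yes — any two successors of a common world are R-related.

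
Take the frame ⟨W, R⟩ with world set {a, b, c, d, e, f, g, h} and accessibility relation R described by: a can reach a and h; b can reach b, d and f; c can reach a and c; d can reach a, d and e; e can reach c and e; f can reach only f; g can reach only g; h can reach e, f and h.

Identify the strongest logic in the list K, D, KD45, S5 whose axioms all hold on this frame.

Serial (axiom D): yes — every world has a successor (e.g. a R a).
Transitive (axiom 4): no — a R h and h R e, but not a R e.
Euclidean (axiom 5): no — b R d and b R f, but not d R f.
Reflexive (axiom T): yes — every world is R-related to itself.
So F validates K, D; KD45 would additionally require R to be Euclidean and transitive. The strongest is D.

D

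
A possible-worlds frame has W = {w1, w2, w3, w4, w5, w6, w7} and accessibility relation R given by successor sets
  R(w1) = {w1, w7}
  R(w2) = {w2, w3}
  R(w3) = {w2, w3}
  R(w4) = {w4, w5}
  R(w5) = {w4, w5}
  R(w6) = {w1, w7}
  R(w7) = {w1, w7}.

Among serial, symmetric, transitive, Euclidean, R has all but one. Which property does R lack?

Serial: yes — every world has a successor (e.g. w1 R w1).
Symmetric: no — w6 R w1 but not w1 R w6.
Transitive: yes — every two-step R-path is closed by a direct edge.
Euclidean: yes — any two successors of a common world are R-related.
Only symmetric fails.

symmetric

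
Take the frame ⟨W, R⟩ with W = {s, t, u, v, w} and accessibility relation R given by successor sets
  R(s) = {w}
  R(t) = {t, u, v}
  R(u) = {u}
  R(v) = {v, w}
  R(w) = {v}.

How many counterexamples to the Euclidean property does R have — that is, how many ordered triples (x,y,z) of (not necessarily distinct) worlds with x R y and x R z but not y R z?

Enumerating: (s,w,w), (t,u,t), (t,u,v), (t,v,t), (t,v,u), (v,w,w).

6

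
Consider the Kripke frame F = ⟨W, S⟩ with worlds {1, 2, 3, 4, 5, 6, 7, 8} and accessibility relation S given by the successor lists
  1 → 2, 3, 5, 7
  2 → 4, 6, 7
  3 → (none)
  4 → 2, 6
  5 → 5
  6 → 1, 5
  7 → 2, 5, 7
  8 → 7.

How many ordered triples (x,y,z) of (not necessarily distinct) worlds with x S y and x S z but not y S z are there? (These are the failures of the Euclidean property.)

Enumerating: (1,2,2), (1,2,3), (1,2,5), (1,3,2), (1,3,3), (1,3,5), (1,3,7), (1,5,2), (1,5,3), (1,5,7), (1,7,3), (2,4,4), … and 15 more.
Total: 27.

27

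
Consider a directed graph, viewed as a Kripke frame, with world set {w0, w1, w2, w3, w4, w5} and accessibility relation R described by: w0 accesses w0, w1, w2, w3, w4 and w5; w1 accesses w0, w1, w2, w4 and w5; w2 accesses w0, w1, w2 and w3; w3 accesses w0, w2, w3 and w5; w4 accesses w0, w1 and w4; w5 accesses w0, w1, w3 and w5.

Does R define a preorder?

No

Reflexive: yes — every world is R-related to itself.
Transitive: no — w1 R w0 and w0 R w3, but not w1 R w3.
So R is not a preorder.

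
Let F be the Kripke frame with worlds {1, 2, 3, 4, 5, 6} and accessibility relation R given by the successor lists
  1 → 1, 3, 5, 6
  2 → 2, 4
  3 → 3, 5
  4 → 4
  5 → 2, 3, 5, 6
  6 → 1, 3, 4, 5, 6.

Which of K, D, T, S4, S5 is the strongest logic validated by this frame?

Serial (axiom D): yes — every world has a successor (e.g. 1 R 1).
Reflexive (axiom T): yes — every world is R-related to itself.
Transitive (axiom 4): no — 1 R 5 and 5 R 2, but not 1 R 2.
Euclidean (axiom 5): no — 1 R 3 and 1 R 6, but not 3 R 6.
So F validates K, D, T; S4 would additionally require R to be transitive. The strongest is T.

T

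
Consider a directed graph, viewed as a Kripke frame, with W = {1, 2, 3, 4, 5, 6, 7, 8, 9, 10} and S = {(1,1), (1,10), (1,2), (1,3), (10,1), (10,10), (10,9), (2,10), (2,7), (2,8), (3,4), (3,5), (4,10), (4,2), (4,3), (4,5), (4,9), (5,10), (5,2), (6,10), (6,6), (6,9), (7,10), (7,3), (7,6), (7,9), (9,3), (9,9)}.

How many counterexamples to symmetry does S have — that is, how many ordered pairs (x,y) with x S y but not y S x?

20

Enumerating: (1,2), (1,3), (10,9), (2,10), (2,7), (2,8), (3,5), (4,10), (4,2), (4,5), (4,9), (5,10), … and 8 more.
Total: 20.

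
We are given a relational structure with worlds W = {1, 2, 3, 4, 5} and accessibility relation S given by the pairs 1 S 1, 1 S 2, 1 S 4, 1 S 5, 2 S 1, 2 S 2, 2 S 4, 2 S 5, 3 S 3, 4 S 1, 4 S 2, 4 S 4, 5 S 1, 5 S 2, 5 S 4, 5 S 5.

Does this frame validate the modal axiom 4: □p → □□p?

No

Axiom 4 corresponds to the accessibility relation being transitive.
Transitive: no — 4 S 1 and 1 S 5, but not 4 S 5.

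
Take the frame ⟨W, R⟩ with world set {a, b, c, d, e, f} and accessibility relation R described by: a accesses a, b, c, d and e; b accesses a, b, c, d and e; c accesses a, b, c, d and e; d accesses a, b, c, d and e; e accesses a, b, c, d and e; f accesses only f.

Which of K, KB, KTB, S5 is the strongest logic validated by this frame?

Symmetric (axiom B): yes — every pair in R has its reverse in R.
Reflexive (axiom T): yes — every world is R-related to itself.
Euclidean (axiom 5): yes — any two successors of a common world are R-related.
So F validates K, KB, KTB, S5. The strongest is S5.

S5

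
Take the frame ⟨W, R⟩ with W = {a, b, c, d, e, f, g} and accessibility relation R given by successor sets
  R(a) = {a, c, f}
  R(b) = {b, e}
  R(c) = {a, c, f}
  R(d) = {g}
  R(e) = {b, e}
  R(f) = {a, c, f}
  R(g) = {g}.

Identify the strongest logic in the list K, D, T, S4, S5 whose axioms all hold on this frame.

D

Serial (axiom D): yes — every world has a successor (e.g. a R a).
Reflexive (axiom T): no — d is not related to itself.
Transitive (axiom 4): yes — every two-step R-path is closed by a direct edge.
Euclidean (axiom 5): yes — any two successors of a common world are R-related.
So F validates K, D; T would additionally require R to be reflexive. The strongest is D.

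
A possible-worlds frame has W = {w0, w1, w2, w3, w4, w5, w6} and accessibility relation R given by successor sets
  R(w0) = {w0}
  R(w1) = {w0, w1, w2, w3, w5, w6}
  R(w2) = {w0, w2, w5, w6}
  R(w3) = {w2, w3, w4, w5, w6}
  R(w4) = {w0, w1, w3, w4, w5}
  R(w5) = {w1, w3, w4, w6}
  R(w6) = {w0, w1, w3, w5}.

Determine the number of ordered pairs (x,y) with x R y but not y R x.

10

Enumerating: (w1,w0), (w1,w2), (w1,w3), (w2,w0), (w2,w5), (w2,w6), (w3,w2), (w4,w0), (w4,w1), (w6,w0).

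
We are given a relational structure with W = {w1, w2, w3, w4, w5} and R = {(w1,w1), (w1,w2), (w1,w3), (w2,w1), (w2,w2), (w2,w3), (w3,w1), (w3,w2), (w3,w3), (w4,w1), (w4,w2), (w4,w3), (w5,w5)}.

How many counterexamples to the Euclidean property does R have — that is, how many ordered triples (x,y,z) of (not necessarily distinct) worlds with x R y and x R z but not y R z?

R is Euclidean; there are no such tuples.

0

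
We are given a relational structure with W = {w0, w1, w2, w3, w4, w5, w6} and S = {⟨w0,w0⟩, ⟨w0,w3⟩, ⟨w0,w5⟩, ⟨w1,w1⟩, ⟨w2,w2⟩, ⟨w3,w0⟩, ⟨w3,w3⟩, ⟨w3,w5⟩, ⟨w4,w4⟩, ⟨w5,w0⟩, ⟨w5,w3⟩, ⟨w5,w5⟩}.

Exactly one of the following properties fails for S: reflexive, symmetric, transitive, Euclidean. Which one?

Reflexive: no — w6 is not related to itself.
Symmetric: yes — every pair in S has its reverse in S.
Transitive: yes — every two-step S-path is closed by a direct edge.
Euclidean: yes — any two successors of a common world are S-related.
Only reflexive fails.

reflexive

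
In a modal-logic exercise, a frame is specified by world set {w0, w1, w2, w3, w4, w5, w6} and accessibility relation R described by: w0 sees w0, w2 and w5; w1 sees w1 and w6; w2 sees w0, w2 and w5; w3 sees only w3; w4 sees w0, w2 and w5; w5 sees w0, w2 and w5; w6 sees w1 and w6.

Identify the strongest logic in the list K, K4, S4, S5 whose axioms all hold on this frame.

Transitive (axiom 4): yes — every two-step R-path is closed by a direct edge.
Reflexive (axiom T): no — w4 is not related to itself.
Euclidean (axiom 5): yes — any two successors of a common world are R-related.
So F validates K, K4; S4 would additionally require R to be reflexive. The strongest is K4.

K4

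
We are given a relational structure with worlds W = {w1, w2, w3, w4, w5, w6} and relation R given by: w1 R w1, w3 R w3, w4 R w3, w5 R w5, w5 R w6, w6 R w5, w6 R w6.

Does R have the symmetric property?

No

Symmetric: no — w4 R w3 but not w3 R w4.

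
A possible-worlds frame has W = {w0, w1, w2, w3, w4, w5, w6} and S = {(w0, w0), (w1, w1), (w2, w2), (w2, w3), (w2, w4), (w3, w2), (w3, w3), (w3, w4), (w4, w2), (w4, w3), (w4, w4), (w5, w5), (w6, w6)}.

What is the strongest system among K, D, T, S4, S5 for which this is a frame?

Serial (axiom D): yes — every world has a successor (e.g. w0 S w0).
Reflexive (axiom T): yes — every world is S-related to itself.
Transitive (axiom 4): yes — every two-step S-path is closed by a direct edge.
Euclidean (axiom 5): yes — any two successors of a common world are S-related.
So F validates K, D, T, S4, S5. The strongest is S5.

S5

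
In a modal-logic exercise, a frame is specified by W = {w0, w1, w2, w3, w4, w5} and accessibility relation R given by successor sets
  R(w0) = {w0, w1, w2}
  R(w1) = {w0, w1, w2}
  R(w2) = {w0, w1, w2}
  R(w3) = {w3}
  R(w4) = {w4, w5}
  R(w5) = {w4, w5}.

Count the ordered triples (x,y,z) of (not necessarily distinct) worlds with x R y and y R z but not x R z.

0

R is transitive; there are no such tuples.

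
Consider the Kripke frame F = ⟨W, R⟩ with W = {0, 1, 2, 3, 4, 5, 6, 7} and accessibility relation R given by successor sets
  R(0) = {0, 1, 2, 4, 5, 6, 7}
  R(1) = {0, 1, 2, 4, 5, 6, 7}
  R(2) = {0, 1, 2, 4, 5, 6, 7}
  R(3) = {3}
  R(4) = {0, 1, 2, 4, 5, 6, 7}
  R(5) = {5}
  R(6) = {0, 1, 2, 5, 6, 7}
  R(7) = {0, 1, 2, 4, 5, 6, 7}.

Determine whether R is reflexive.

Yes

Reflexive: yes — every world is R-related to itself.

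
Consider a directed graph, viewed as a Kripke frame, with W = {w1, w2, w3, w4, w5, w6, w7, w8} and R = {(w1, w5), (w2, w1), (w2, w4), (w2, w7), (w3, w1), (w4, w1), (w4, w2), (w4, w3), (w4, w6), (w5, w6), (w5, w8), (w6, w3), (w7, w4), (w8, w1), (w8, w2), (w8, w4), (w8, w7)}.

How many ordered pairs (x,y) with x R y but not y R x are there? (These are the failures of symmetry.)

Enumerating: (w1,w5), (w2,w1), (w2,w7), (w3,w1), (w4,w1), (w4,w3), (w4,w6), (w5,w6), (w5,w8), (w6,w3), (w7,w4), (w8,w1), (w8,w2), (w8,w4), (w8,w7).

15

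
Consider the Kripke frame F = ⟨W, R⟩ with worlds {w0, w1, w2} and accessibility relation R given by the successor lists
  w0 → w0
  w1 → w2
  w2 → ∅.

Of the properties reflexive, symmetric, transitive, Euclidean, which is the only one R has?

Reflexive: no — w1 is not related to itself.
Symmetric: no — w1 R w2 but not w2 R w1.
Transitive: yes — every two-step R-path is closed by a direct edge.
Euclidean: no — w1 R w2 and w1 R w2, but not w2 R w2.
Only transitive holds.

transitive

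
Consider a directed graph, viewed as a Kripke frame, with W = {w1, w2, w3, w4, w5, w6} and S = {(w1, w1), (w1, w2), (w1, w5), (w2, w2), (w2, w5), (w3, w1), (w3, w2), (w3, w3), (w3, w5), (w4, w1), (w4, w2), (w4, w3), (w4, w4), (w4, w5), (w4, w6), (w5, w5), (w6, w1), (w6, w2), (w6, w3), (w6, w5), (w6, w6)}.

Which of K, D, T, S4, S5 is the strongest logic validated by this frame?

Serial (axiom D): yes — every world has a successor (e.g. w1 S w1).
Reflexive (axiom T): yes — every world is S-related to itself.
Transitive (axiom 4): yes — every two-step S-path is closed by a direct edge.
Euclidean (axiom 5): no — w1 S w5 and w1 S w2, but not w5 S w2.
So F validates K, D, T, S4; S5 would additionally require S to be Euclidean. The strongest is S4.

S4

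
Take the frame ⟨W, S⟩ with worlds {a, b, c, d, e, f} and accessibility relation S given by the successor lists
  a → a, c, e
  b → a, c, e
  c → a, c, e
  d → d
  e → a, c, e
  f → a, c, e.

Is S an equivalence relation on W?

No

Reflexive: no — b is not related to itself.
Symmetric: no — b S a but not a S b.
Transitive: yes — every two-step S-path is closed by a direct edge.
So S is not an equivalence relation.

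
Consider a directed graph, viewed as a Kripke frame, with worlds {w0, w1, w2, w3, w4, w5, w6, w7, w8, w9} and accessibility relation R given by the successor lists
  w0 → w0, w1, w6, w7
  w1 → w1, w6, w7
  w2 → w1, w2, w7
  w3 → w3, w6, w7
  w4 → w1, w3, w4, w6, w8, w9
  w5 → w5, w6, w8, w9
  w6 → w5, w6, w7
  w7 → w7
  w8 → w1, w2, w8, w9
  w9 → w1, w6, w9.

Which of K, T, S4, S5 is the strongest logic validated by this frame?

T

Reflexive (axiom T): yes — every world is R-related to itself.
Transitive (axiom 4): no — w0 R w6 and w6 R w5, but not w0 R w5.
Euclidean (axiom 5): no — w0 R w6 and w0 R w1, but not w6 R w1.
So F validates K, T; S4 would additionally require R to be transitive. The strongest is T.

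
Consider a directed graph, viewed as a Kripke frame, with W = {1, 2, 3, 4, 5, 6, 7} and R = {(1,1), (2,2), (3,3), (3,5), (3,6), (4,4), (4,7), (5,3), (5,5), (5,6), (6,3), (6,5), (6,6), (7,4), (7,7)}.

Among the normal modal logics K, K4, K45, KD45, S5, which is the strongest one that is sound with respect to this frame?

S5

Transitive (axiom 4): yes — every two-step R-path is closed by a direct edge.
Euclidean (axiom 5): yes — any two successors of a common world are R-related.
Serial (axiom D): yes — every world has a successor (e.g. 1 R 1).
Reflexive (axiom T): yes — every world is R-related to itself.
So F validates K, K4, K45, KD45, S5. The strongest is S5.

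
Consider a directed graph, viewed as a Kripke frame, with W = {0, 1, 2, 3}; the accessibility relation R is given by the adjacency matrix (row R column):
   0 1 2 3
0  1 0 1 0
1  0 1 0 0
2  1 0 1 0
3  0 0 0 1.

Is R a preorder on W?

Yes

Reflexive: yes — every world is R-related to itself.
Transitive: yes — every two-step R-path is closed by a direct edge.
So R is a preorder.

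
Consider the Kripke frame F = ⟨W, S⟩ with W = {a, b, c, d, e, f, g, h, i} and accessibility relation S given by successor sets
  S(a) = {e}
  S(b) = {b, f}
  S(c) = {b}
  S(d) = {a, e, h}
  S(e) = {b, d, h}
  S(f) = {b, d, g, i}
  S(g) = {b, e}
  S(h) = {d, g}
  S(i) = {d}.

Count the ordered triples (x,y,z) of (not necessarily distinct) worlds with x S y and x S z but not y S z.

35

Enumerating: (a,e,e), (b,f,f), (d,a,a), (d,a,h), (d,e,a), (d,e,e), (d,h,a), (d,h,e), (d,h,h), (e,b,d), (e,b,h), (e,d,b), … and 23 more.
Total: 35.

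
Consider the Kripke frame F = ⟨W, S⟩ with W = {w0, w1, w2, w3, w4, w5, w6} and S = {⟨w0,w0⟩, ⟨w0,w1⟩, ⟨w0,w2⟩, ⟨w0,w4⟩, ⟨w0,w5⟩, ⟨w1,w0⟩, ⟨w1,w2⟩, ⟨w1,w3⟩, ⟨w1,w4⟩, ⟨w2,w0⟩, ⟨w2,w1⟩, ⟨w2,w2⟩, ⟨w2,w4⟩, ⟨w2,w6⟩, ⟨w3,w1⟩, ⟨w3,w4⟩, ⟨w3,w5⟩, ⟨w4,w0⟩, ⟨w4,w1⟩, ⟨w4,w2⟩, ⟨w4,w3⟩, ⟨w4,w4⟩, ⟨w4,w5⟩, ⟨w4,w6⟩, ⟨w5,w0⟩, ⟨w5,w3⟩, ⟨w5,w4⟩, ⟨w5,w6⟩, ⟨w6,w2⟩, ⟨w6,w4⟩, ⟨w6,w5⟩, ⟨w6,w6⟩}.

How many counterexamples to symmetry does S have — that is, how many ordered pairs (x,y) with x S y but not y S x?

0

S is symmetric; there are no such tuples.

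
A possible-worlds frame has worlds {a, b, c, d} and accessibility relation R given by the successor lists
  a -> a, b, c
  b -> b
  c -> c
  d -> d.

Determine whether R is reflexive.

Reflexive: yes — every world is R-related to itself.

Yes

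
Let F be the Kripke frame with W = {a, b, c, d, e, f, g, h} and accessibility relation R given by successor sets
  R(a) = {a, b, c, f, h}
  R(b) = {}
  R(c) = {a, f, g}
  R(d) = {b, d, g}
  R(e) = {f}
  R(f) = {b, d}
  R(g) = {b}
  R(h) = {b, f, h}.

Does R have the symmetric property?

Symmetric: no — a R b but not b R a.

No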